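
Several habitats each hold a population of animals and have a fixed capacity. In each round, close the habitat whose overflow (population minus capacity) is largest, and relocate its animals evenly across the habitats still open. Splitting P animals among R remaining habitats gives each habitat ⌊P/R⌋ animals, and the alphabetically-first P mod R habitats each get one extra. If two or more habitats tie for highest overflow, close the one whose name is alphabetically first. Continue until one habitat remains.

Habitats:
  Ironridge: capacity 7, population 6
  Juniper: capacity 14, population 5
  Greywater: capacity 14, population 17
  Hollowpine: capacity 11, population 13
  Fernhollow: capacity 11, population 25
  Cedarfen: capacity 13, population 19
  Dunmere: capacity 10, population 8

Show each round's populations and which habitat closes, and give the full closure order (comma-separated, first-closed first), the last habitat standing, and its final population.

Closure order: Fernhollow, Cedarfen, Greywater, Hollowpine, Dunmere, Ironridge
Last habitat: Juniper with 93 animals

Round 1: Cedarfen=19 Dunmere=8 Fernhollow=25 Greywater=17 Hollowpine=13 Ironridge=6 Juniper=5 → close Fernhollow (overflow 14)
  25÷6 = 4 each, +1 to first 1
Round 2: Cedarfen=24 Dunmere=12 Greywater=21 Hollowpine=17 Ironridge=10 Juniper=9 → close Cedarfen (overflow 11)
  24÷5 = 4 each, +1 to first 4
Round 3: Dunmere=17 Greywater=26 Hollowpine=22 Ironridge=15 Juniper=13 → close Greywater (overflow 12)
  26÷4 = 6 each, +1 to first 2
Round 4: Dunmere=24 Hollowpine=29 Ironridge=21 Juniper=19 → close Hollowpine (overflow 18)
  29÷3 = 9 each, +1 to first 2
Round 5: Dunmere=34 Ironridge=31 Juniper=28 → close Dunmere (overflow 24)
  34÷2 = 17 each, +1 to first 0
Round 6: Ironridge=48 Juniper=45 → close Ironridge (overflow 41)
  48÷1 = 48 each, +1 to first 0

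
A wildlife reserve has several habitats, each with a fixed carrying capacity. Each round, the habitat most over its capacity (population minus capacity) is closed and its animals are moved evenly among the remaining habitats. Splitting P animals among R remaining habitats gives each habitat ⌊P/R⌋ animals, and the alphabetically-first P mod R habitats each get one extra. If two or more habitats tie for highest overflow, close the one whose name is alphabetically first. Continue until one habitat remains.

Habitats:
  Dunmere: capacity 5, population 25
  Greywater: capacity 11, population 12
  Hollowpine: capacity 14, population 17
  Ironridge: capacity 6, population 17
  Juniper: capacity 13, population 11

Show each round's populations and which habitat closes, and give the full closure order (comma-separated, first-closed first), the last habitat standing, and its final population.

Round 1: Dunmere=25 Greywater=12 Hollowpine=17 Ironridge=17 Juniper=11 → close Dunmere (overflow 20)
  25÷4 = 6 each, +1 to first 1
Round 2: Greywater=19 Hollowpine=23 Ironridge=23 Juniper=17 → close Ironridge (overflow 17)
  23÷3 = 7 each, +1 to first 2
Round 3: Greywater=27 Hollowpine=31 Juniper=24 → close Hollowpine (overflow 17)
  31÷2 = 15 each, +1 to first 1
Round 4: Greywater=43 Juniper=39 → close Greywater (overflow 32)
  43÷1 = 43 each, +1 to first 0

Closure order: Dunmere, Ironridge, Hollowpine, Greywater
Last habitat: Juniper with 82 animals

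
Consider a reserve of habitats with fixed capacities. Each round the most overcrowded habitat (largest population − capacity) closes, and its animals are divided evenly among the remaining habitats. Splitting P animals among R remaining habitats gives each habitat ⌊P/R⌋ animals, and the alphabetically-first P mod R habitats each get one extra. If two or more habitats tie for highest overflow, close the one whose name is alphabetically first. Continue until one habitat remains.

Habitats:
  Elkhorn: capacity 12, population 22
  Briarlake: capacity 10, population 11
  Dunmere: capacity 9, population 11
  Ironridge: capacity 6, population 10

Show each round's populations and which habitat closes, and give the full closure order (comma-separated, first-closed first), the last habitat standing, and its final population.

Round 1: Briarlake=11 Dunmere=11 Elkhorn=22 Ironridge=10 → close Elkhorn (overflow 10)
  22÷3 = 7 each, +1 to first 1
Round 2: Briarlake=19 Dunmere=18 Ironridge=17 → close Ironridge (overflow 11)
  17÷2 = 8 each, +1 to first 1
Round 3: Briarlake=28 Dunmere=26 → close Briarlake (overflow 18)
  28÷1 = 28 each, +1 to first 0

Closure order: Elkhorn, Ironridge, Briarlake
Last habitat: Dunmere with 54 animals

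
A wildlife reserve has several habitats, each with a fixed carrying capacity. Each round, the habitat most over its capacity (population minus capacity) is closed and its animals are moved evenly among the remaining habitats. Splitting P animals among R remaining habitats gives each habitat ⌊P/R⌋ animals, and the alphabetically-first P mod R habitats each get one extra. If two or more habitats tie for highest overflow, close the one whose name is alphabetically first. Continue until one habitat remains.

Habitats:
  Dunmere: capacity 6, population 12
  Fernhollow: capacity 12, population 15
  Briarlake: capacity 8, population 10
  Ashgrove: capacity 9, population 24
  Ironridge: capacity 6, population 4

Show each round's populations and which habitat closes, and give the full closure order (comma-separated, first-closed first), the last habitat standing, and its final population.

Round 1: Ashgrove=24 Briarlake=10 Dunmere=12 Fernhollow=15 Ironridge=4 → close Ashgrove (overflow 15)
  24÷4 = 6 each, +1 to first 0
Round 2: Briarlake=16 Dunmere=18 Fernhollow=21 Ironridge=10 → close Dunmere (overflow 12)
  18÷3 = 6 each, +1 to first 0
Round 3: Briarlake=22 Fernhollow=27 Ironridge=16 → close Fernhollow (overflow 15)
  27÷2 = 13 each, +1 to first 1
Round 4: Briarlake=36 Ironridge=29 → close Briarlake (overflow 28)
  36÷1 = 36 each, +1 to first 0

Closure order: Ashgrove, Dunmere, Fernhollow, Briarlake
Last habitat: Ironridge with 65 animals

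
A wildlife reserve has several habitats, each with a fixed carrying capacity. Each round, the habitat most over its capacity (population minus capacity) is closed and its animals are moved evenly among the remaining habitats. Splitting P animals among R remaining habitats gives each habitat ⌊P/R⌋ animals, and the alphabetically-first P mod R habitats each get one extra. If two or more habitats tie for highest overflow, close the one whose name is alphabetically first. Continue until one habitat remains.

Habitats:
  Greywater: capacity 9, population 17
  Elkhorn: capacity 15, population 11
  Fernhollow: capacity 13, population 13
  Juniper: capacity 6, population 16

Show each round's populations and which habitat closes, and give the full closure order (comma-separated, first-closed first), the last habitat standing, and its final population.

Closure order: Juniper, Greywater, Fernhollow
Last habitat: Elkhorn with 57 animals

Round 1: Elkhorn=11 Fernhollow=13 Greywater=17 Juniper=16 → close Juniper (overflow 10)
  16÷3 = 5 each, +1 to first 1
Round 2: Elkhorn=17 Fernhollow=18 Greywater=22 → close Greywater (overflow 13)
  22÷2 = 11 each, +1 to first 0
Round 3: Elkhorn=28 Fernhollow=29 → close Fernhollow (overflow 16)
  29÷1 = 29 each, +1 to first 0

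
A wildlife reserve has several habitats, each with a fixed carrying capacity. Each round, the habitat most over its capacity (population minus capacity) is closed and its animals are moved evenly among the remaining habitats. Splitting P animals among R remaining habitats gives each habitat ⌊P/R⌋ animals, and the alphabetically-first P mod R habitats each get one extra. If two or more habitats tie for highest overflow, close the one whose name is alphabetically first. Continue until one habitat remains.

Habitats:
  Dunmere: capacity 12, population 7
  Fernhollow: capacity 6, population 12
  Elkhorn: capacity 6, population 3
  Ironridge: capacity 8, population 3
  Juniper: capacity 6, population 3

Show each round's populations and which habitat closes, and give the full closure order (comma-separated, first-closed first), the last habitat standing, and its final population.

Closure order: Fernhollow, Elkhorn, Juniper, Dunmere
Last habitat: Ironridge with 28 animals

Round 1: Dunmere=7 Elkhorn=3 Fernhollow=12 Ironridge=3 Juniper=3 → close Fernhollow (overflow 6)
  12÷4 = 3 each, +1 to first 0
Round 2: Dunmere=10 Elkhorn=6 Ironridge=6 Juniper=6 → close Elkhorn (overflow 0)
  6÷3 = 2 each, +1 to first 0
Round 3: Dunmere=12 Ironridge=8 Juniper=8 → close Juniper (overflow 2)
  8÷2 = 4 each, +1 to first 0
Round 4: Dunmere=16 Ironridge=12 → close Dunmere (overflow 4)
  16÷1 = 16 each, +1 to first 0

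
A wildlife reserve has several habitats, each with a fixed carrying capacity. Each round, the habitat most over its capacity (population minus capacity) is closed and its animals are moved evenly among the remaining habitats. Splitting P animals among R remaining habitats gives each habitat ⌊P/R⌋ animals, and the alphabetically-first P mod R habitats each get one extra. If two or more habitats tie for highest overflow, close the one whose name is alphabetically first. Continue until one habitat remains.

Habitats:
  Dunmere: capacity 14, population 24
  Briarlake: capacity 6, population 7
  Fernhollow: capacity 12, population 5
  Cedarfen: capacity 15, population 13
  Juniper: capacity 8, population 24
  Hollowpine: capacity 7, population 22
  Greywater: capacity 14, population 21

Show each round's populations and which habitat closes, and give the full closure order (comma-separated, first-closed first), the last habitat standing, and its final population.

Round 1: Briarlake=7 Cedarfen=13 Dunmere=24 Fernhollow=5 Greywater=21 Hollowpine=22 Juniper=24 → close Juniper (overflow 16)
  24÷6 = 4 each, +1 to first 0
Round 2: Briarlake=11 Cedarfen=17 Dunmere=28 Fernhollow=9 Greywater=25 Hollowpine=26 → close Hollowpine (overflow 19)
  26÷5 = 5 each, +1 to first 1
Round 3: Briarlake=17 Cedarfen=22 Dunmere=33 Fernhollow=14 Greywater=30 → close Dunmere (overflow 19)
  33÷4 = 8 each, +1 to first 1
Round 4: Briarlake=26 Cedarfen=30 Fernhollow=22 Greywater=38 → close Greywater (overflow 24)
  38÷3 = 12 each, +1 to first 2
Round 5: Briarlake=39 Cedarfen=43 Fernhollow=34 → close Briarlake (overflow 33)
  39÷2 = 19 each, +1 to first 1
Round 6: Cedarfen=63 Fernhollow=53 → close Cedarfen (overflow 48)
  63÷1 = 63 each, +1 to first 0

Closure order: Juniper, Hollowpine, Dunmere, Greywater, Briarlake, Cedarfen
Last habitat: Fernhollow with 116 animals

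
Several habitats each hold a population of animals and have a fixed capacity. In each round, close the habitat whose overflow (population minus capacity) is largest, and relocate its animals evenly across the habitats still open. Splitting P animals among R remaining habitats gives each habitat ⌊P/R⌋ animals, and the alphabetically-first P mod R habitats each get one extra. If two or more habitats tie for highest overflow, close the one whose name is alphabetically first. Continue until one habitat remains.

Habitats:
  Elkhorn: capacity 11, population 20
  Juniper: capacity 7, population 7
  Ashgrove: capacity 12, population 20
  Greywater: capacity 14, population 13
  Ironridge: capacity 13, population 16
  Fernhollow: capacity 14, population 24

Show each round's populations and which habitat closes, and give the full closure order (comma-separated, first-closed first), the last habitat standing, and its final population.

Round 1: Ashgrove=20 Elkhorn=20 Fernhollow=24 Greywater=13 Ironridge=16 Juniper=7 → close Fernhollow (overflow 10)
  24÷5 = 4 each, +1 to first 4
Round 2: Ashgrove=25 Elkhorn=25 Greywater=18 Ironridge=21 Juniper=11 → close Elkhorn (overflow 14)
  25÷4 = 6 each, +1 to first 1
Round 3: Ashgrove=32 Greywater=24 Ironridge=27 Juniper=17 → close Ashgrove (overflow 20)
  32÷3 = 10 each, +1 to first 2
Round 4: Greywater=35 Ironridge=38 Juniper=27 → close Ironridge (overflow 25)
  38÷2 = 19 each, +1 to first 0
Round 5: Greywater=54 Juniper=46 → close Greywater (overflow 40)
  54÷1 = 54 each, +1 to first 0

Closure order: Fernhollow, Elkhorn, Ashgrove, Ironridge, Greywater
Last habitat: Juniper with 100 animals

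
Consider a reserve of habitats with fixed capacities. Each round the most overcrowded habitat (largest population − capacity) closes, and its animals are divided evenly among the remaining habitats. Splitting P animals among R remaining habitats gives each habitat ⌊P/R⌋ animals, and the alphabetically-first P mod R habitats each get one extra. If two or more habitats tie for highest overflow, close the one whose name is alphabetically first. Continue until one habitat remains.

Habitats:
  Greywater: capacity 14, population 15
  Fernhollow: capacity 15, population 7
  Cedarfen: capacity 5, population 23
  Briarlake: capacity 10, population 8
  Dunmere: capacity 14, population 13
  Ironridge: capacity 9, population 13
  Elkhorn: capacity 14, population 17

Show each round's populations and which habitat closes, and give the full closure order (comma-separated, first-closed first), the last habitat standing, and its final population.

Round 1: Briarlake=8 Cedarfen=23 Dunmere=13 Elkhorn=17 Fernhollow=7 Greywater=15 Ironridge=13 → close Cedarfen (overflow 18)
  23÷6 = 3 each, +1 to first 5
Round 2: Briarlake=12 Dunmere=17 Elkhorn=21 Fernhollow=11 Greywater=19 Ironridge=16 → close Elkhorn (overflow 7)
  21÷5 = 4 each, +1 to first 1
Round 3: Briarlake=17 Dunmere=21 Fernhollow=15 Greywater=23 Ironridge=20 → close Ironridge (overflow 11)
  20÷4 = 5 each, +1 to first 0
Round 4: Briarlake=22 Dunmere=26 Fernhollow=20 Greywater=28 → close Greywater (overflow 14)
  28÷3 = 9 each, +1 to first 1
Round 5: Briarlake=32 Dunmere=35 Fernhollow=29 → close Briarlake (overflow 22)
  32÷2 = 16 each, +1 to first 0
Round 6: Dunmere=51 Fernhollow=45 → close Dunmere (overflow 37)
  51÷1 = 51 each, +1 to first 0

Closure order: Cedarfen, Elkhorn, Ironridge, Greywater, Briarlake, Dunmere
Last habitat: Fernhollow with 96 animals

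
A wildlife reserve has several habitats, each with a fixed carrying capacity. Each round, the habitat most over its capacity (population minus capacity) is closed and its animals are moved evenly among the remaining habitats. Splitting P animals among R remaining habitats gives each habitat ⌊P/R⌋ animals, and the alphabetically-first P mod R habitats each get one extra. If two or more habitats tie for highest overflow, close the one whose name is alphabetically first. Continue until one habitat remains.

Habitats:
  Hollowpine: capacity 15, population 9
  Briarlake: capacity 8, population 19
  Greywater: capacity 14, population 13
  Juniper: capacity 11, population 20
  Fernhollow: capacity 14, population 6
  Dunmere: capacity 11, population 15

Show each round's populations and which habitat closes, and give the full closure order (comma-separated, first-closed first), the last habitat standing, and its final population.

Round 1: Briarlake=19 Dunmere=15 Fernhollow=6 Greywater=13 Hollowpine=9 Juniper=20 → close Briarlake (overflow 11)
  19÷5 = 3 each, +1 to first 4
Round 2: Dunmere=19 Fernhollow=10 Greywater=17 Hollowpine=13 Juniper=23 → close Juniper (overflow 12)
  23÷4 = 5 each, +1 to first 3
Round 3: Dunmere=25 Fernhollow=16 Greywater=23 Hollowpine=18 → close Dunmere (overflow 14)
  25÷3 = 8 each, +1 to first 1
Round 4: Fernhollow=25 Greywater=31 Hollowpine=26 → close Greywater (overflow 17)
  31÷2 = 15 each, +1 to first 1
Round 5: Fernhollow=41 Hollowpine=41 → close Fernhollow (overflow 27)
  41÷1 = 41 each, +1 to first 0

Closure order: Briarlake, Juniper, Dunmere, Greywater, Fernhollow
Last habitat: Hollowpine with 82 animals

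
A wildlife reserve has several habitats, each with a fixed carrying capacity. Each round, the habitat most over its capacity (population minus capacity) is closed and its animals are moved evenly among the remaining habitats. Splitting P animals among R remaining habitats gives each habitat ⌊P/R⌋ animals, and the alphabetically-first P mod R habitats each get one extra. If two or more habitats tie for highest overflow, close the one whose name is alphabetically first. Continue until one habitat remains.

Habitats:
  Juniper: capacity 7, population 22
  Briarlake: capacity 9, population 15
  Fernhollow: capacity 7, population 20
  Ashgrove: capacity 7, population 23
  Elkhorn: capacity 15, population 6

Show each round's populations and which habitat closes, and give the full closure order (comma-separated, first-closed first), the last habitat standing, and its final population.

Round 1: Ashgrove=23 Briarlake=15 Elkhorn=6 Fernhollow=20 Juniper=22 → close Ashgrove (overflow 16)
  23÷4 = 5 each, +1 to first 3
Round 2: Briarlake=21 Elkhorn=12 Fernhollow=26 Juniper=27 → close Juniper (overflow 20)
  27÷3 = 9 each, +1 to first 0
Round 3: Briarlake=30 Elkhorn=21 Fernhollow=35 → close Fernhollow (overflow 28)
  35÷2 = 17 each, +1 to first 1
Round 4: Briarlake=48 Elkhorn=38 → close Briarlake (overflow 39)
  48÷1 = 48 each, +1 to first 0

Closure order: Ashgrove, Juniper, Fernhollow, Briarlake
Last habitat: Elkhorn with 86 animals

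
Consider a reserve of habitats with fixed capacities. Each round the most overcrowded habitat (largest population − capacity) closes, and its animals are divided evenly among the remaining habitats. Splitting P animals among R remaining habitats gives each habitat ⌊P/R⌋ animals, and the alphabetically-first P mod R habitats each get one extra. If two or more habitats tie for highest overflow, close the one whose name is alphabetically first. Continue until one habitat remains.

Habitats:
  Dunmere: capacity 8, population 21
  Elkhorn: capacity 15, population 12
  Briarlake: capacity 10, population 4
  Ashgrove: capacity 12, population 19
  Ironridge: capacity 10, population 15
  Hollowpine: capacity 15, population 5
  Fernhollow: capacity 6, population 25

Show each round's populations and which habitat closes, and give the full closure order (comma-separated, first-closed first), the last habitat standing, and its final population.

Round 1: Ashgrove=19 Briarlake=4 Dunmere=21 Elkhorn=12 Fernhollow=25 Hollowpine=5 Ironridge=15 → close Fernhollow (overflow 19)
  25÷6 = 4 each, +1 to first 1
Round 2: Ashgrove=24 Briarlake=8 Dunmere=25 Elkhorn=16 Hollowpine=9 Ironridge=19 → close Dunmere (overflow 17)
  25÷5 = 5 each, +1 to first 0
Round 3: Ashgrove=29 Briarlake=13 Elkhorn=21 Hollowpine=14 Ironridge=24 → close Ashgrove (overflow 17)
  29÷4 = 7 each, +1 to first 1
Round 4: Briarlake=21 Elkhorn=28 Hollowpine=21 Ironridge=31 → close Ironridge (overflow 21)
  31÷3 = 10 each, +1 to first 1
Round 5: Briarlake=32 Elkhorn=38 Hollowpine=31 → close Elkhorn (overflow 23)
  38÷2 = 19 each, +1 to first 0
Round 6: Briarlake=51 Hollowpine=50 → close Briarlake (overflow 41)
  51÷1 = 51 each, +1 to first 0

Closure order: Fernhollow, Dunmere, Ashgrove, Ironridge, Elkhorn, Briarlake
Last habitat: Hollowpine with 101 animals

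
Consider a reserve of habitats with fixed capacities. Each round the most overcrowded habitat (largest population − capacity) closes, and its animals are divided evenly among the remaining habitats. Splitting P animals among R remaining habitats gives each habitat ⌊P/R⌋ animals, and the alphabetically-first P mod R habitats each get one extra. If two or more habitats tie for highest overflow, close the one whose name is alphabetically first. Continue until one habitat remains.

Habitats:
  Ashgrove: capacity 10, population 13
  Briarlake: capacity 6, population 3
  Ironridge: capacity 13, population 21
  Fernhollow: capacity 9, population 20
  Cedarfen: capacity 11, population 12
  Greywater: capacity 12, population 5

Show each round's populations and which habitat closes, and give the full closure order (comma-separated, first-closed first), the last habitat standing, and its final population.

Round 1: Ashgrove=13 Briarlake=3 Cedarfen=12 Fernhollow=20 Greywater=5 Ironridge=21 → close Fernhollow (overflow 11)
  20÷5 = 4 each, +1 to first 0
Round 2: Ashgrove=17 Briarlake=7 Cedarfen=16 Greywater=9 Ironridge=25 → close Ironridge (overflow 12)
  25÷4 = 6 each, +1 to first 1
Round 3: Ashgrove=24 Briarlake=13 Cedarfen=22 Greywater=15 → close Ashgrove (overflow 14)
  24÷3 = 8 each, +1 to first 0
Round 4: Briarlake=21 Cedarfen=30 Greywater=23 → close Cedarfen (overflow 19)
  30÷2 = 15 each, +1 to first 0
Round 5: Briarlake=36 Greywater=38 → close Briarlake (overflow 30)
  36÷1 = 36 each, +1 to first 0

Closure order: Fernhollow, Ironridge, Ashgrove, Cedarfen, Briarlake
Last habitat: Greywater with 74 animals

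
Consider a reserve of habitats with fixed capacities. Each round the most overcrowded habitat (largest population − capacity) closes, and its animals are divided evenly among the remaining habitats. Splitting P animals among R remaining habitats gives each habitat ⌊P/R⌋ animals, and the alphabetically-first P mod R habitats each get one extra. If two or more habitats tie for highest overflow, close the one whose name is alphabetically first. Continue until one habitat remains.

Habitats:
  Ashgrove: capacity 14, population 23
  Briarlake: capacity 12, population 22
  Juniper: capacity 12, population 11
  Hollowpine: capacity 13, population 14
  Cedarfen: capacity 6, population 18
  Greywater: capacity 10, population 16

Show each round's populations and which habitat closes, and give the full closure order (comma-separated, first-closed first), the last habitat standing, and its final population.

Round 1: Ashgrove=23 Briarlake=22 Cedarfen=18 Greywater=16 Hollowpine=14 Juniper=11 → close Cedarfen (overflow 12)
  18÷5 = 3 each, +1 to first 3
Round 2: Ashgrove=27 Briarlake=26 Greywater=20 Hollowpine=17 Juniper=14 → close Briarlake (overflow 14)
  26÷4 = 6 each, +1 to first 2
Round 3: Ashgrove=34 Greywater=27 Hollowpine=23 Juniper=20 → close Ashgrove (overflow 20)
  34÷3 = 11 each, +1 to first 1
Round 4: Greywater=39 Hollowpine=34 Juniper=31 → close Greywater (overflow 29)
  39÷2 = 19 each, +1 to first 1
Round 5: Hollowpine=54 Juniper=50 → close Hollowpine (overflow 41)
  54÷1 = 54 each, +1 to first 0

Closure order: Cedarfen, Briarlake, Ashgrove, Greywater, Hollowpine
Last habitat: Juniper with 104 animals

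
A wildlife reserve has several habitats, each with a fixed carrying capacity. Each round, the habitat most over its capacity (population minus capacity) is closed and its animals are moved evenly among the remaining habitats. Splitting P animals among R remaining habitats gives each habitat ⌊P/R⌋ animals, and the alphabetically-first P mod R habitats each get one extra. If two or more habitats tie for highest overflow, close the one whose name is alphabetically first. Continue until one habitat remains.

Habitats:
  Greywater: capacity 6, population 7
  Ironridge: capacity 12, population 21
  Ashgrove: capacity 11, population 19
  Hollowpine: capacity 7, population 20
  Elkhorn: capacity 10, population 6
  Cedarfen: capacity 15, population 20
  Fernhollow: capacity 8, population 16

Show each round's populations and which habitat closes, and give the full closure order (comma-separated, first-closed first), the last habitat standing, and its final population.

Closure order: Hollowpine, Ashgrove, Fernhollow, Ironridge, Cedarfen, Greywater
Last habitat: Elkhorn with 109 animals

Round 1: Ashgrove=19 Cedarfen=20 Elkhorn=6 Fernhollow=16 Greywater=7 Hollowpine=20 Ironridge=21 → close Hollowpine (overflow 13)
  20÷6 = 3 each, +1 to first 2
Round 2: Ashgrove=23 Cedarfen=24 Elkhorn=9 Fernhollow=19 Greywater=10 Ironridge=24 → close Ashgrove (overflow 12)
  23÷5 = 4 each, +1 to first 3
Round 3: Cedarfen=29 Elkhorn=14 Fernhollow=24 Greywater=14 Ironridge=28 → close Fernhollow (overflow 16)
  24÷4 = 6 each, +1 to first 0
Round 4: Cedarfen=35 Elkhorn=20 Greywater=20 Ironridge=34 → close Ironridge (overflow 22)
  34÷3 = 11 each, +1 to first 1
Round 5: Cedarfen=47 Elkhorn=31 Greywater=31 → close Cedarfen (overflow 32)
  47÷2 = 23 each, +1 to first 1
Round 6: Elkhorn=55 Greywater=54 → close Greywater (overflow 48)
  54÷1 = 54 each, +1 to first 0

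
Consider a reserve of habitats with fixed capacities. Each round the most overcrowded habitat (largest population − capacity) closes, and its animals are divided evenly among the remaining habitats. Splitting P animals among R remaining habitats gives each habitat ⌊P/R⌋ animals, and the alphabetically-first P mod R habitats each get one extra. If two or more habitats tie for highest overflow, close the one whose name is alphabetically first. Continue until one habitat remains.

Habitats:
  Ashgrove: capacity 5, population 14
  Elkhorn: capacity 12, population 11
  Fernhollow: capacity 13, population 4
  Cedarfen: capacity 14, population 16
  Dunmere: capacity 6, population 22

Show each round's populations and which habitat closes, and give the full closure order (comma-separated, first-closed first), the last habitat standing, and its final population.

Round 1: Ashgrove=14 Cedarfen=16 Dunmere=22 Elkhorn=11 Fernhollow=4 → close Dunmere (overflow 16)
  22÷4 = 5 each, +1 to first 2
Round 2: Ashgrove=20 Cedarfen=22 Elkhorn=16 Fernhollow=9 → close Ashgrove (overflow 15)
  20÷3 = 6 each, +1 to first 2
Round 3: Cedarfen=29 Elkhorn=23 Fernhollow=15 → close Cedarfen (overflow 15)
  29÷2 = 14 each, +1 to first 1
Round 4: Elkhorn=38 Fernhollow=29 → close Elkhorn (overflow 26)
  38÷1 = 38 each, +1 to first 0

Closure order: Dunmere, Ashgrove, Cedarfen, Elkhorn
Last habitat: Fernhollow with 67 animals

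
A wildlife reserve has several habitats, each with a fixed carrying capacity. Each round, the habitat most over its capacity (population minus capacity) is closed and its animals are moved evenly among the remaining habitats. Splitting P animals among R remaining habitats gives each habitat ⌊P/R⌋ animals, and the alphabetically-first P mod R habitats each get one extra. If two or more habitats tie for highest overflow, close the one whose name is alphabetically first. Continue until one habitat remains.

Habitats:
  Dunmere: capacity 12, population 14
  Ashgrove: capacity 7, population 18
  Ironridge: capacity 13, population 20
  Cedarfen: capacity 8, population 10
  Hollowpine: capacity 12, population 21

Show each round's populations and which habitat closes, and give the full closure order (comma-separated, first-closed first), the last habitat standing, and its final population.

Round 1: Ashgrove=18 Cedarfen=10 Dunmere=14 Hollowpine=21 Ironridge=20 → close Ashgrove (overflow 11)
  18÷4 = 4 each, +1 to first 2
Round 2: Cedarfen=15 Dunmere=19 Hollowpine=25 Ironridge=24 → close Hollowpine (overflow 13)
  25÷3 = 8 each, +1 to first 1
Round 3: Cedarfen=24 Dunmere=27 Ironridge=32 → close Ironridge (overflow 19)
  32÷2 = 16 each, +1 to first 0
Round 4: Cedarfen=40 Dunmere=43 → close Cedarfen (overflow 32)
  40÷1 = 40 each, +1 to first 0

Closure order: Ashgrove, Hollowpine, Ironridge, Cedarfen
Last habitat: Dunmere with 83 animals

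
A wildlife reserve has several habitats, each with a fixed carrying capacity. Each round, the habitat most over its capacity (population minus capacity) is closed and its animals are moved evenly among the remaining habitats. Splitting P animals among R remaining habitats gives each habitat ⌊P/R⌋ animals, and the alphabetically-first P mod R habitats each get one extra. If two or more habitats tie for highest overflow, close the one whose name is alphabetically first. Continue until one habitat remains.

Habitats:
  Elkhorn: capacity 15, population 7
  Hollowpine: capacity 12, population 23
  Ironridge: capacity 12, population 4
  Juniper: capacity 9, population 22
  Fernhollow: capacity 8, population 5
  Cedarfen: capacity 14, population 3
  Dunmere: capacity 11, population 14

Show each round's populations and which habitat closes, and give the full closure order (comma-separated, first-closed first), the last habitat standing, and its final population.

Round 1: Cedarfen=3 Dunmere=14 Elkhorn=7 Fernhollow=5 Hollowpine=23 Ironridge=4 Juniper=22 → close Juniper (overflow 13)
  22÷6 = 3 each, +1 to first 4
Round 2: Cedarfen=7 Dunmere=18 Elkhorn=11 Fernhollow=9 Hollowpine=26 Ironridge=7 → close Hollowpine (overflow 14)
  26÷5 = 5 each, +1 to first 1
Round 3: Cedarfen=13 Dunmere=23 Elkhorn=16 Fernhollow=14 Ironridge=12 → close Dunmere (overflow 12)
  23÷4 = 5 each, +1 to first 3
Round 4: Cedarfen=19 Elkhorn=22 Fernhollow=20 Ironridge=17 → close Fernhollow (overflow 12)
  20÷3 = 6 each, +1 to first 2
Round 5: Cedarfen=26 Elkhorn=29 Ironridge=23 → close Elkhorn (overflow 14)
  29÷2 = 14 each, +1 to first 1
Round 6: Cedarfen=41 Ironridge=37 → close Cedarfen (overflow 27)
  41÷1 = 41 each, +1 to first 0

Closure order: Juniper, Hollowpine, Dunmere, Fernhollow, Elkhorn, Cedarfen
Last habitat: Ironridge with 78 animals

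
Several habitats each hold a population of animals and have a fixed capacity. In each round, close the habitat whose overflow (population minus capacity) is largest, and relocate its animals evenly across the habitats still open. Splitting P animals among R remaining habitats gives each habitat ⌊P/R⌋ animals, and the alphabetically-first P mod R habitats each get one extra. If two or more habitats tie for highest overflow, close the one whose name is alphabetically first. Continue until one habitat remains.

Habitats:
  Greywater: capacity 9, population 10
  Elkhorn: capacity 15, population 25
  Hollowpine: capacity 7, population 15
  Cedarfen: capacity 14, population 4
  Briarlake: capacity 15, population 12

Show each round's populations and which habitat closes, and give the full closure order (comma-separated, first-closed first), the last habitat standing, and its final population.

Round 1: Briarlake=12 Cedarfen=4 Elkhorn=25 Greywater=10 Hollowpine=15 → close Elkhorn (overflow 10)
  25÷4 = 6 each, +1 to first 1
Round 2: Briarlake=19 Cedarfen=10 Greywater=16 Hollowpine=21 → close Hollowpine (overflow 14)
  21÷3 = 7 each, +1 to first 0
Round 3: Briarlake=26 Cedarfen=17 Greywater=23 → close Greywater (overflow 14)
  23÷2 = 11 each, +1 to first 1
Round 4: Briarlake=38 Cedarfen=28 → close Briarlake (overflow 23)
  38÷1 = 38 each, +1 to first 0

Closure order: Elkhorn, Hollowpine, Greywater, Briarlake
Last habitat: Cedarfen with 66 animals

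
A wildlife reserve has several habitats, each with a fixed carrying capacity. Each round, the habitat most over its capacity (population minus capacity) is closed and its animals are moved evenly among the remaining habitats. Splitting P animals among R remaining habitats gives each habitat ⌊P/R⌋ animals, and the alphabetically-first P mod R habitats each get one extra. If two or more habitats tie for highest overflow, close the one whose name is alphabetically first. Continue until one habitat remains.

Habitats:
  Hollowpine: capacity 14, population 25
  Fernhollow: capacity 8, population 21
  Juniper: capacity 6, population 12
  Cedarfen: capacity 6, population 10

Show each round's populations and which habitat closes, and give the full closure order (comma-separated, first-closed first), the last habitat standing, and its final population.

Closure order: Fernhollow, Hollowpine, Juniper
Last habitat: Cedarfen with 68 animals

Round 1: Cedarfen=10 Fernhollow=21 Hollowpine=25 Juniper=12 → close Fernhollow (overflow 13)
  21÷3 = 7 each, +1 to first 0
Round 2: Cedarfen=17 Hollowpine=32 Juniper=19 → close Hollowpine (overflow 18)
  32÷2 = 16 each, +1 to first 0
Round 3: Cedarfen=33 Juniper=35 → close Juniper (overflow 29)
  35÷1 = 35 each, +1 to first 0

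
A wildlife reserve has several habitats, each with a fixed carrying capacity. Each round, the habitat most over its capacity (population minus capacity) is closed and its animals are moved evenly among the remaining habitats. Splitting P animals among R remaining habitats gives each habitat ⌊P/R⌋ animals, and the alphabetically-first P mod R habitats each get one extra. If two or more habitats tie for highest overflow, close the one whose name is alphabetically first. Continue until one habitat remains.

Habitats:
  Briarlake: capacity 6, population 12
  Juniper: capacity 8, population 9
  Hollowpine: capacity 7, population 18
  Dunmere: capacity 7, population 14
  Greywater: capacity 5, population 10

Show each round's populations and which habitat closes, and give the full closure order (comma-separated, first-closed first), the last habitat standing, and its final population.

Closure order: Hollowpine, Dunmere, Briarlake, Greywater
Last habitat: Juniper with 63 animals

Round 1: Briarlake=12 Dunmere=14 Greywater=10 Hollowpine=18 Juniper=9 → close Hollowpine (overflow 11)
  18÷4 = 4 each, +1 to first 2
Round 2: Briarlake=17 Dunmere=19 Greywater=14 Juniper=13 → close Dunmere (overflow 12)
  19÷3 = 6 each, +1 to first 1
Round 3: Briarlake=24 Greywater=20 Juniper=19 → close Briarlake (overflow 18)
  24÷2 = 12 each, +1 to first 0
Round 4: Greywater=32 Juniper=31 → close Greywater (overflow 27)
  32÷1 = 32 each, +1 to first 0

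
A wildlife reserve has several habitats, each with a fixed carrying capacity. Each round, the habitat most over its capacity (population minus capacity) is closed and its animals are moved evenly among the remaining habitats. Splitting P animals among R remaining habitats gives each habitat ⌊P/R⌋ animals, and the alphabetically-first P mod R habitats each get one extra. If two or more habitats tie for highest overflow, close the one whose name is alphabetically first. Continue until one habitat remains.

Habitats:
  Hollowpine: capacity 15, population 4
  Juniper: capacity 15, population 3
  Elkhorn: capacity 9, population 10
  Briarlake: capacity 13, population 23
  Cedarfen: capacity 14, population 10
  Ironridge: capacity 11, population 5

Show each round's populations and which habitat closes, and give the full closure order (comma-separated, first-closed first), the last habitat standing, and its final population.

Round 1: Briarlake=23 Cedarfen=10 Elkhorn=10 Hollowpine=4 Ironridge=5 Juniper=3 → close Briarlake (overflow 10)
  23÷5 = 4 each, +1 to first 3
Round 2: Cedarfen=15 Elkhorn=15 Hollowpine=9 Ironridge=9 Juniper=7 → close Elkhorn (overflow 6)
  15÷4 = 3 each, +1 to first 3
Round 3: Cedarfen=19 Hollowpine=13 Ironridge=13 Juniper=10 → close Cedarfen (overflow 5)
  19÷3 = 6 each, +1 to first 1
Round 4: Hollowpine=20 Ironridge=19 Juniper=16 → close Ironridge (overflow 8)
  19÷2 = 9 each, +1 to first 1
Round 5: Hollowpine=30 Juniper=25 → close Hollowpine (overflow 15)
  30÷1 = 30 each, +1 to first 0

Closure order: Briarlake, Elkhorn, Cedarfen, Ironridge, Hollowpine
Last habitat: Juniper with 55 animals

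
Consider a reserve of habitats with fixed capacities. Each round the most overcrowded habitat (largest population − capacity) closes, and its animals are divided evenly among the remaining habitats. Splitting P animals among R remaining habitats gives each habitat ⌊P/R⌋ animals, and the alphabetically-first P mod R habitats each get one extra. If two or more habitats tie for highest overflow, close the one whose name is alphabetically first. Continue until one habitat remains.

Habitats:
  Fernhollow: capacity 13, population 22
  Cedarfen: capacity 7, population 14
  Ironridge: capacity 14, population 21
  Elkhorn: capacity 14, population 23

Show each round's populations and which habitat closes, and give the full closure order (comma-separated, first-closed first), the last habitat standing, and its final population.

Round 1: Cedarfen=14 Elkhorn=23 Fernhollow=22 Ironridge=21 → close Elkhorn (overflow 9)
  23÷3 = 7 each, +1 to first 2
Round 2: Cedarfen=22 Fernhollow=30 Ironridge=28 → close Fernhollow (overflow 17)
  30÷2 = 15 each, +1 to first 0
Round 3: Cedarfen=37 Ironridge=43 → close Cedarfen (overflow 30)
  37÷1 = 37 each, +1 to first 0

Closure order: Elkhorn, Fernhollow, Cedarfen
Last habitat: Ironridge with 80 animals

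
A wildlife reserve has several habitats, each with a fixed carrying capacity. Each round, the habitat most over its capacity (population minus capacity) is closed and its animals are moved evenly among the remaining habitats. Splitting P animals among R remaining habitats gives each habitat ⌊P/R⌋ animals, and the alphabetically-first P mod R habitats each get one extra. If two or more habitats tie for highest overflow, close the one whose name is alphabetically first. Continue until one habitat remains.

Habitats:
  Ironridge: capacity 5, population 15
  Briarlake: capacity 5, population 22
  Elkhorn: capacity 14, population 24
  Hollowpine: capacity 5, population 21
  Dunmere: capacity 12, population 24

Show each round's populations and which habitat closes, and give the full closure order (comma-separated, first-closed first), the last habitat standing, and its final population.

Round 1: Briarlake=22 Dunmere=24 Elkhorn=24 Hollowpine=21 Ironridge=15 → close Briarlake (overflow 17)
  22÷4 = 5 each, +1 to first 2
Round 2: Dunmere=30 Elkhorn=30 Hollowpine=26 Ironridge=20 → close Hollowpine (overflow 21)
  26÷3 = 8 each, +1 to first 2
Round 3: Dunmere=39 Elkhorn=39 Ironridge=28 → close Dunmere (overflow 27)
  39÷2 = 19 each, +1 to first 1
Round 4: Elkhorn=59 Ironridge=47 → close Elkhorn (overflow 45)
  59÷1 = 59 each, +1 to first 0

Closure order: Briarlake, Hollowpine, Dunmere, Elkhorn
Last habitat: Ironridge with 106 animals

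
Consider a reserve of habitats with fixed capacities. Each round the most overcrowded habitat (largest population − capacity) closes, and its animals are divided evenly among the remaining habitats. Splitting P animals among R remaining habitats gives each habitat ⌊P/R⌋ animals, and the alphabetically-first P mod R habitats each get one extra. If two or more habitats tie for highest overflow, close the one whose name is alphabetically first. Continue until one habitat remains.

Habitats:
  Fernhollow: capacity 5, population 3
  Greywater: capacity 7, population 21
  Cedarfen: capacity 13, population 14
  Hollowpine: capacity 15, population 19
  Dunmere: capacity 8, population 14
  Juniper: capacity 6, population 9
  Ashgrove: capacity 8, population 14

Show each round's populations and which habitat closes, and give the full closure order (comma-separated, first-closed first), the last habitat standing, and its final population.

Closure order: Greywater, Ashgrove, Dunmere, Cedarfen, Hollowpine, Juniper
Last habitat: Fernhollow with 94 animals

Round 1: Ashgrove=14 Cedarfen=14 Dunmere=14 Fernhollow=3 Greywater=21 Hollowpine=19 Juniper=9 → close Greywater (overflow 14)
  21÷6 = 3 each, +1 to first 3
Round 2: Ashgrove=18 Cedarfen=18 Dunmere=18 Fernhollow=6 Hollowpine=22 Juniper=12 → close Ashgrove (overflow 10)
  18÷5 = 3 each, +1 to first 3
Round 3: Cedarfen=22 Dunmere=22 Fernhollow=10 Hollowpine=25 Juniper=15 → close Dunmere (overflow 14)
  22÷4 = 5 each, +1 to first 2
Round 4: Cedarfen=28 Fernhollow=16 Hollowpine=30 Juniper=20 → close Cedarfen (overflow 15)
  28÷3 = 9 each, +1 to first 1
Round 5: Fernhollow=26 Hollowpine=39 Juniper=29 → close Hollowpine (overflow 24)
  39÷2 = 19 each, +1 to first 1
Round 6: Fernhollow=46 Juniper=48 → close Juniper (overflow 42)
  48÷1 = 48 each, +1 to first 0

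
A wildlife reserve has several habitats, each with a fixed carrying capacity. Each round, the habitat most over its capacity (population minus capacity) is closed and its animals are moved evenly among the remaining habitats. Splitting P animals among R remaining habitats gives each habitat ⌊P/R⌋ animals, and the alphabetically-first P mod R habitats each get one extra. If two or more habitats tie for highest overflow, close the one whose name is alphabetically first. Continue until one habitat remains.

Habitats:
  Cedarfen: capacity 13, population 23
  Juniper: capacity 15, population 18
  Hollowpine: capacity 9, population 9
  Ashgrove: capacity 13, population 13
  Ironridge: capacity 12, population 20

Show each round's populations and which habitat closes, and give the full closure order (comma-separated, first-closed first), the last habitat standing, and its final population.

Round 1: Ashgrove=13 Cedarfen=23 Hollowpine=9 Ironridge=20 Juniper=18 → close Cedarfen (overflow 10)
  23÷4 = 5 each, +1 to first 3
Round 2: Ashgrove=19 Hollowpine=15 Ironridge=26 Juniper=23 → close Ironridge (overflow 14)
  26÷3 = 8 each, +1 to first 2
Round 3: Ashgrove=28 Hollowpine=24 Juniper=31 → close Juniper (overflow 16)
  31÷2 = 15 each, +1 to first 1
Round 4: Ashgrove=44 Hollowpine=39 → close Ashgrove (overflow 31)
  44÷1 = 44 each, +1 to first 0

Closure order: Cedarfen, Ironridge, Juniper, Ashgrove
Last habitat: Hollowpine with 83 animals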